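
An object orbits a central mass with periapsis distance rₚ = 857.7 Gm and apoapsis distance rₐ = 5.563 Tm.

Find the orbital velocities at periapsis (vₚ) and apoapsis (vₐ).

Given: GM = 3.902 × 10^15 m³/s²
rₚ = 857.7 Gm = 8.577 × 10^11 m
rₐ = 5.563 Tm = 5.563 × 10^12 m
GM = 3.902 × 10^15 m³/s²
a = (rₚ + rₐ)/2 = 3.21035 × 10^12 m
Vis-viva: v² = GM (2/r − 1/a)
vₚ² = 3.902 × 10^15 × (2.33182 × 10^-12 − 3.11493 × 10^-13) = 7883.31 m²/s²
vₚ = 88.788 m/s ≈ 88.79 m/s
vₐ² = 3.902 × 10^15 × (3.59518 × 10^-13 − 3.11493 × 10^-13) = 187.396 m²/s²
vₐ = 13.6893 m/s ≈ 13.69 m/s

Final answer: vₚ = 88.79 m/s, vₐ = 13.69 m/s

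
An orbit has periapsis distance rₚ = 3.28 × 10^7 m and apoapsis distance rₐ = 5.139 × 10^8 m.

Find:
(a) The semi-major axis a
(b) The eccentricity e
rₚ = 3.28 × 10^7 m
rₐ = 5.139 × 10^8 m
(a) a = (rₚ + rₐ)/2 = 2.7335 × 10^8 m ≈ 2.733 × 10^8 m
(b) e = (rₐ − rₚ)/(rₐ + rₚ) = (4.811 × 10^8) / (5.467 × 10^8) = 0.880007

Final answer:
(a) a = 2.733 × 10^8 m
(b) e = 0.88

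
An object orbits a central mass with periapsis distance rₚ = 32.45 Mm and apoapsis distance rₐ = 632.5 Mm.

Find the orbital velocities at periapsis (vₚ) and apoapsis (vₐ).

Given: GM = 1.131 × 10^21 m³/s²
rₚ = 32.45 Mm = 3.245 × 10^7 m
rₐ = 632.5 Mm = 6.325 × 10^8 m
GM = 1.131 × 10^21 m³/s²
a = (rₚ + rₐ)/2 = 3.32475 × 10^8 m
Vis-viva: v² = GM (2/r − 1/a)
vₚ² = 1.131 × 10^21 × (6.16333 × 10^-8 − 3.00774 × 10^-9) = 6.63055 × 10^13 m²/s²
vₚ = 8.14282 × 10^6 m/s ≈ 8143 km/s
vₐ² = 1.131 × 10^21 × (3.16206 × 10^-9 − 3.00774 × 10^-9) = 1.74525 × 10^11 m²/s²
vₐ = 417762 m/s ≈ 417.8 km/s

Final answer: vₚ = 8143 km/s, vₐ = 417.8 km/s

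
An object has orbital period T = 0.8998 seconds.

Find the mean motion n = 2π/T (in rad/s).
T = 0.8998 seconds
n = 2π / 0.8998 s = 6.98287 rad/s ≈ 6.983 rad/s

Final answer: n = 6.983 rad/s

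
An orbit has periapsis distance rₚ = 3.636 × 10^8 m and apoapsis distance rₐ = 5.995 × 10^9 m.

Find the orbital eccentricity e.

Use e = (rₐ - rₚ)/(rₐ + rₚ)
rₚ = 3.636 × 10^8 m
rₐ = 5.995 × 10^9 m
rₐ − rₚ = 5.6314 × 10^9 m
rₐ + rₚ = 6.3586 × 10^9 m
e = (rₐ − rₚ)/(rₐ + rₚ) = 0.885635

Final answer: e = 0.8856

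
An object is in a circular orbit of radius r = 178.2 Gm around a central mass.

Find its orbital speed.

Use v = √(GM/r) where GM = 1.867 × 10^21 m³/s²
r = 178.2 Gm = 1.782 × 10^11 m
GM = 1.867 × 10^21 m³/s²
GM/r = (1.867 × 10^21) / (1.782 × 10^11) = 1.0477 × 10^10 m²/s²
v = √(GM/r) = 102357 m/s ≈ 102.4 km/s

Final answer: 102.4 km/s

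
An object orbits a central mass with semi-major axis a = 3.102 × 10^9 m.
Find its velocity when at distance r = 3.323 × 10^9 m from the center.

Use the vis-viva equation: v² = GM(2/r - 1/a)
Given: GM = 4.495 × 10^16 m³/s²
a = 3.102 × 10^9 m
r = 3.323 × 10^9 m
GM = 4.495 × 10^16 m³/s²
2/r − 1/a = 6.01866 × 10^-10 − 3.22373 × 10^-10 = 2.79493 × 10^-10 m⁻¹
v² = GM (2/r − 1/a) = 1.25632 × 10^7 m²/s²
v = 3544.46 m/s ≈ 3.544 km/s

Final answer: 3.544 km/s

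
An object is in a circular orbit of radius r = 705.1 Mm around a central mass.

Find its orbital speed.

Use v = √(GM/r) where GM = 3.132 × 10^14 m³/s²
r = 705.1 Mm = 7.051 × 10^8 m
GM = 3.132 × 10^14 m³/s²
GM/r = (3.132 × 10^14) / (7.051 × 10^8) = 444192 m²/s²
v = √(GM/r) = 666.478 m/s ≈ 666.5 m/s

Final answer: 666.5 m/s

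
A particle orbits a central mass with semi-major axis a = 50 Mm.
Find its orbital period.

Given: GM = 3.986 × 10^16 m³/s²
a = 50 Mm = 5 × 10^7 m
GM = 3.986 × 10^16 m³/s²
a³ = 1.25 × 10^23 m³
T = 2π √(a³/GM) = 2π √((1.25 × 10^23) / (3.986 × 10^16)) = 2π × 1770.87 s
T = 11126.7 s ≈ 3.091 hours

Final answer: 3.091 hours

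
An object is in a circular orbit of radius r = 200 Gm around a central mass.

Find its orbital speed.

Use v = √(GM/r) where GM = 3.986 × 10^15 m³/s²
r = 200 Gm = 2 × 10^11 m
GM = 3.986 × 10^15 m³/s²
GM/r = (3.986 × 10^15) / (2 × 10^11) = 19930 m²/s²
v = √(GM/r) = 141.174 m/s ≈ 141.2 m/s

Final answer: 141.2 m/s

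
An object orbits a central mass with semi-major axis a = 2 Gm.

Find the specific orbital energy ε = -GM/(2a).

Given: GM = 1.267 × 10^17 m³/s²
a = 2 Gm = 2 × 10^9 m
GM = 1.267 × 10^17 m³/s²
2a = 4 × 10^9 m
ε = −GM/(2a) = -3.1675 × 10^7 J/kg ≈ -31.67 MJ/kg

Final answer: -31.67 MJ/kg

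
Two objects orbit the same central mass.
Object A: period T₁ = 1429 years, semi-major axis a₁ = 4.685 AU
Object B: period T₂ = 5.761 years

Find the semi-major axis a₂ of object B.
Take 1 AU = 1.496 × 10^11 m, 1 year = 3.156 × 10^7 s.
T₁ = 1429 years = 4.50992 × 10^10 s
T₂ = 5.761 years = 1.81817 × 10^8 s
a₁ = 4.685 AU = 7.00876 × 10^11 m
Kepler's third law: (T₂/T₁)² = (a₂/a₁)³  ⇒  a₂ = a₁ (T₂/T₁)^(2/3)
T₂/T₁ = 0.00403149
(T₂/T₁)^(2/3) = 0.0253305
a₂ = 7.00876 × 10^11 m × 0.0253305 = 1.77535 × 10^10 m ≈ 0.1187 AU

Final answer: a₂ = 0.1187 AU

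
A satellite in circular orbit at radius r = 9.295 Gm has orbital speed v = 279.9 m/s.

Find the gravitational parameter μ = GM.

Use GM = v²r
r = 9.295 Gm = 9.295 × 10^9 m
v = 279.9 m/s
v² = 78344 m²/s²
GM = v²r = 78344 × 9.295 × 10^9 = 7.28208 × 10^14 m³/s²
GM ≈ 7.282 × 10^14 m³/s²

Final answer: GM = 7.282 × 10^14 m³/s²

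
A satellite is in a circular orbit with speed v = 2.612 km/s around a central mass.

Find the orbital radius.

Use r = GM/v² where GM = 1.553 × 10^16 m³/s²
v = 2.612 km/s = 2612 m/s
GM = 1.553 × 10^16 m³/s²
v² = 6.82254 × 10^6 m²/s²
r = GM/v² = (1.553 × 10^16) / (6.82254 × 10^6) = 2.27628 × 10^9 m ≈ 2.276 × 10^9 m

Final answer: 2.276 × 10^9 m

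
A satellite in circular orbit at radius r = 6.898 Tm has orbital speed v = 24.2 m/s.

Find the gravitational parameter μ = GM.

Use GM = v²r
r = 6.898 Tm = 6.898 × 10^12 m
v = 24.2 m/s
v² = 585.64 m²/s²
GM = v²r = 585.64 × 6.898 × 10^12 = 4.03974 × 10^15 m³/s²
GM ≈ 4.04 × 10^15 m³/s²

Final answer: GM = 4.04 × 10^15 m³/s²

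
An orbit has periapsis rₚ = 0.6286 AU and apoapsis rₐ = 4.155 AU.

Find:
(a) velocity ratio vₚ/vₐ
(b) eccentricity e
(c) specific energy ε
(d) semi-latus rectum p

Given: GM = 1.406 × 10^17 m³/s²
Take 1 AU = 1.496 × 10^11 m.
rₚ = 0.6286 AU = 9.40386 × 10^10 m
rₐ = 4.155 AU = 6.21588 × 10^11 m
GM = 1.406 × 10^17 m³/s²
a = (rₚ + rₐ)/2 = 3.57813 × 10^11 m
e = (rₐ − rₚ)/(rₐ + rₚ) = (5.27549 × 10^11) / (7.15627 × 10^11) = 0.737185
(a) vₚ/vₐ = rₐ/rₚ (angular momentum) = (6.21588 × 10^11) / (9.40386 × 10^10) = 6.60993 ≈ 6.61
(b) e = 0.737185 ≈ 0.7372
(c) 2a = 7.15627 × 10^11 m;  ε = −GM/(2a) = -196471 J/kg ≈ -196.5 kJ/kg
(d) 1 − e² = 0.456558;  p = a(1 − e²) = 3.57813 × 10^11 × 0.456558 = 1.63362 × 10^11 m ≈ 1.092 AU

Final answer:
(a) velocity ratio vₚ/vₐ = 6.61
(b) eccentricity e = 0.7372
(c) specific energy ε = -196.5 kJ/kg
(d) semi-latus rectum p = 1.092 AU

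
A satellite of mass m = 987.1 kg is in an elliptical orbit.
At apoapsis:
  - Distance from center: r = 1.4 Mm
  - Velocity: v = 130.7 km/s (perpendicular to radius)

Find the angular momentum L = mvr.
r = 1.4 Mm = 1.4 × 10^6 m
v = 130.7 km/s = 130700 m/s
vr = 130700 × 1.4 × 10^6 = 1.8298 × 10^11 m²/s
L = m × vr = 987.1 × 1.8298 × 10^11 = 1.8062 × 10^14 kg·m²/s ≈ 1.806 × 10^14 kg·m²/s

Final answer: L = 1.806 × 10^14 kg·m²/s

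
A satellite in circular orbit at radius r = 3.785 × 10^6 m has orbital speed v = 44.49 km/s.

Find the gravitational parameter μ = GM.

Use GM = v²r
r = 3.785 × 10^6 m
v = 44.49 km/s = 44490 m/s
v² = 1.97936 × 10^9 m²/s²
GM = v²r = 1.97936 × 10^9 × 3.785 × 10^6 = 7.49188 × 10^15 m³/s²
GM ≈ 7.492 × 10^15 m³/s²

Final answer: GM = 7.492 × 10^15 m³/s²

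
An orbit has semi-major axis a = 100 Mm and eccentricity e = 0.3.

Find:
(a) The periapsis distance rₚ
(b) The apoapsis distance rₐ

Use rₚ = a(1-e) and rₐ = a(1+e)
a = 100 Mm = 1 × 10^8 m
e = 0.3:  1 − e = 0.7,  1 + e = 1.3
(a) rₚ = a(1 − e) = 1 × 10^8 m × 0.7 = 7 × 10^7 m ≈ 70 Mm
(b) rₐ = a(1 + e) = 1 × 10^8 m × 1.3 = 1.3 × 10^8 m ≈ 130 Mm

Final answer:
(a) rₚ = 70 Mm
(b) rₐ = 130 Mm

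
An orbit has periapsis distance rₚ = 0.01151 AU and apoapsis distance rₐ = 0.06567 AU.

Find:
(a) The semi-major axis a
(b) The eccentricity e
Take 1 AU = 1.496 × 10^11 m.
rₚ = 0.01151 AU = 1.7219 × 10^9 m
rₐ = 0.06567 AU = 9.82423 × 10^9 m
(a) a = (rₚ + rₐ)/2 = 5.77306 × 10^9 m ≈ 0.03859 AU
(b) e = (rₐ − rₚ)/(rₐ + rₚ) = (8.10234 × 10^9) / (1.15461 × 10^10) = 0.701736

Final answer:
(a) a = 0.03859 AU
(b) e = 0.7017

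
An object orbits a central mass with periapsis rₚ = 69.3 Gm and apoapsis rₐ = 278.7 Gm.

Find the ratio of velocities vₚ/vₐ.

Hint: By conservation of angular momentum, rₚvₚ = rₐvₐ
rₚ = 69.3 Gm = 6.93 × 10^10 m
rₐ = 278.7 Gm = 2.787 × 10^11 m
rₚvₚ = rₐvₐ  ⇒  vₚ/vₐ = rₐ/rₚ
vₚ/vₐ = (2.787 × 10^11) / (6.93 × 10^10) = 4.02165

Final answer: vₚ/vₐ = 4.022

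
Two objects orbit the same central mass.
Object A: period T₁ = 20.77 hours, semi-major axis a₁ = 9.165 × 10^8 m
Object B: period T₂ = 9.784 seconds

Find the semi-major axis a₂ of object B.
T₁ = 20.77 hours = 74772 s
T₂ = 9.784 seconds
a₁ = 9.165 × 10^8 m
Kepler's third law: (T₂/T₁)² = (a₂/a₁)³  ⇒  a₂ = a₁ (T₂/T₁)^(2/3)
T₂/T₁ = 0.000130851
(T₂/T₁)^(2/3) = 0.00257742
a₂ = 9.165 × 10^8 m × 0.00257742 = 2.3622 × 10^6 m ≈ 2.362 × 10^6 m

Final answer: a₂ = 2.362 × 10^6 m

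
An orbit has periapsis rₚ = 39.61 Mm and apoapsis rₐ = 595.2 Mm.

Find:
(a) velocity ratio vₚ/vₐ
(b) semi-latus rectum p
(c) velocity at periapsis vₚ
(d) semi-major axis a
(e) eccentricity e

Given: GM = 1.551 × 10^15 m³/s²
rₚ = 39.61 Mm = 3.961 × 10^7 m
rₐ = 595.2 Mm = 5.952 × 10^8 m
GM = 1.551 × 10^15 m³/s²
a = (rₚ + rₐ)/2 = 3.17405 × 10^8 m
e = (rₐ − rₚ)/(rₐ + rₚ) = (5.5559 × 10^8) / (6.3481 × 10^8) = 0.875207
(a) vₚ/vₐ = rₐ/rₚ (angular momentum) = (5.952 × 10^8) / (3.961 × 10^7) = 15.0265 ≈ 15.03
(b) 1 − e² = 0.234013;  p = a(1 − e²) = 3.17405 × 10^8 × 0.234013 = 7.42769 × 10^7 m ≈ 74.28 Mm
(c) vₚ² = GM (2/rₚ − 1/a) = 1.551 × 10^15 × (5.04923 × 10^-8 − 3.15055 × 10^-9) = 7.34271 × 10^7 m²/s²;  vₚ = 8568.96 m/s ≈ 8.569 km/s
(d) a = 3.17405 × 10^8 m ≈ 317.4 Mm
(e) e = 0.875207 ≈ 0.8752

Final answer:
(a) velocity ratio vₚ/vₐ = 15.03
(b) semi-latus rectum p = 74.28 Mm
(c) velocity at periapsis vₚ = 8.569 km/s
(d) semi-major axis a = 317.4 Mm
(e) eccentricity e = 0.8752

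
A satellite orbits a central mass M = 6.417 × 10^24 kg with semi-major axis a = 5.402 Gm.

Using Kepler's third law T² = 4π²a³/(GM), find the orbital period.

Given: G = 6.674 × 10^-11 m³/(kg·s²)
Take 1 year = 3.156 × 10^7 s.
M = 6.417 × 10^24 kg
GM = G × M = 6.674 × 10^-11 × 6.417 × 10^24 = 4.28271 × 10^14 m³/s²
a = 5.402 Gm = 5.402 × 10^9 m
a³ = 1.57639 × 10^29 m³
T = 2π √(a³/GM) = 2π √((1.57639 × 10^29) / (4.28271 × 10^14)) = 2π × 1.91855 × 10^7 s
T = 1.20546 × 10^8 s ≈ 3.82 years

Final answer: 3.82 years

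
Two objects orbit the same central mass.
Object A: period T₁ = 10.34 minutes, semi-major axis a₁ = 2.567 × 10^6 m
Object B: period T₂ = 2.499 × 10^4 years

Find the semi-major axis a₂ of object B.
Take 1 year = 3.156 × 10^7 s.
T₁ = 10.34 minutes = 620.4 s
T₂ = 2.499 × 10^4 years = 7.88684 × 10^11 s
a₁ = 2.567 × 10^6 m
Kepler's third law: (T₂/T₁)² = (a₂/a₁)³  ⇒  a₂ = a₁ (T₂/T₁)^(2/3)
T₂/T₁ = 1.27125 × 10^9
(T₂/T₁)^(2/3) = 1.17351 × 10^6
a₂ = 2.567 × 10^6 m × 1.17351 × 10^6 = 3.01241 × 10^12 m ≈ 3.012 × 10^12 m

Final answer: a₂ = 3.012 × 10^12 m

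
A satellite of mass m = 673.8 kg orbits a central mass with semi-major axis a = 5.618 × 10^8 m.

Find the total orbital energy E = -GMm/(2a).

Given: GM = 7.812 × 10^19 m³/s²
a = 5.618 × 10^8 m
GM = 7.812 × 10^19 m³/s²
2a = 1.1236 × 10^9 m
GMm = 7.812 × 10^19 × 673.8 = 5.26373 × 10^22 m³·kg/s²
E = −GMm/(2a) = -4.6847 × 10^13 J ≈ -46.85 TJ

Final answer: -46.85 TJ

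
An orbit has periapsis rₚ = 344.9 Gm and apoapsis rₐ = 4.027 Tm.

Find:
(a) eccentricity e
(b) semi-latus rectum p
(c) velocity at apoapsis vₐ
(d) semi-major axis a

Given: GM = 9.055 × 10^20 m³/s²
rₚ = 344.9 Gm = 3.449 × 10^11 m
rₐ = 4.027 Tm = 4.027 × 10^12 m
GM = 9.055 × 10^20 m³/s²
a = (rₚ + rₐ)/2 = 2.18595 × 10^12 m
e = (rₐ − rₚ)/(rₐ + rₚ) = (3.6821 × 10^12) / (4.3719 × 10^12) = 0.84222
(a) e = 0.84222 ≈ 0.8422
(b) 1 − e² = 0.290666;  p = a(1 − e²) = 2.18595 × 10^12 × 0.290666 = 6.35382 × 10^11 m ≈ 635.4 Gm
(c) vₐ² = GM (2/rₐ − 1/a) = 9.055 × 10^20 × (4.96648 × 10^-13 − 4.57467 × 10^-13) = 3.54781 × 10^7 m²/s²;  vₐ = 5956.35 m/s ≈ 5.956 km/s
(d) a = 2.18595 × 10^12 m ≈ 2.186 Tm

Final answer:
(a) eccentricity e = 0.8422
(b) semi-latus rectum p = 635.4 Gm
(c) velocity at apoapsis vₐ = 5.956 km/s
(d) semi-major axis a = 2.186 Tm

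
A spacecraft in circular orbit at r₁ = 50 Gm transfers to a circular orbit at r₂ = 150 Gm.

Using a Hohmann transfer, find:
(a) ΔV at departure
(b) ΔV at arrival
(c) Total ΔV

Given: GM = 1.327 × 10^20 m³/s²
r₁ = 50 Gm = 5 × 10^10 m
r₂ = 150 Gm = 1.5 × 10^11 m
GM = 1.327 × 10^20 m³/s²
Transfer ellipse: a_t = (r₁ + r₂)/2 = 1 × 10^11 m
Circular speed at r₁: v₁ = √(GM/r₁) = 51517 m/s
Transfer speed at r₁ (periapsis): v₁ₜ = √(GM(2/r₁ − 1/a_t)) = 63095.2 m/s
(a) ΔV₁ = v₁ₜ − v₁ = 11578.2 m/s ≈ 11.58 km/s
Circular speed at r₂: v₂ = √(GM/r₂) = 29743.3 m/s
Transfer speed at r₂ (apoapsis): v₂ₜ = √(GM(2/r₂ − 1/a_t)) = 21031.7 m/s
(b) ΔV₂ = v₂ − v₂ₜ = 8711.62 m/s ≈ 8.712 km/s
(c) ΔV_total = ΔV₁ + ΔV₂ = 20289.8 m/s ≈ 20.29 km/s

Final answer:
(a) ΔV₁ = 11.58 km/s
(b) ΔV₂ = 8.712 km/s
(c) ΔV_total = 20.29 km/s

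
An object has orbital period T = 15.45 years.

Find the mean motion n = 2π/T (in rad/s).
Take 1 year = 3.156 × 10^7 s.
T = 15.45 years = 4.87602 × 10^8 s
n = 2π / (4.87602 × 10^8 s) = 1.28859 × 10^-8 rad/s ≈ 1.289 × 10^-8 rad/s

Final answer: n = 1.289 × 10^-8 rad/s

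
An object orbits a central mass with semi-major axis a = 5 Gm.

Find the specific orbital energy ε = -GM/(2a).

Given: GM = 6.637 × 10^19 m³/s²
a = 5 Gm = 5 × 10^9 m
GM = 6.637 × 10^19 m³/s²
2a = 1 × 10^10 m
ε = −GM/(2a) = -6.637 × 10^9 J/kg ≈ -6.637 GJ/kg

Final answer: -6.637 GJ/kg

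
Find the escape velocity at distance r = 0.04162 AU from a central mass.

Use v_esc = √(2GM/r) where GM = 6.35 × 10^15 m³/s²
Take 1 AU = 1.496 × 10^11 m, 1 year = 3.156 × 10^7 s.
r = 0.04162 AU = 6.22635 × 10^9 m
GM = 6.35 × 10^15 m³/s²
2GM/r = 2 × (6.35 × 10^15) / (6.22635 × 10^9) = 2.03972 × 10^6 m²/s²
v_esc = √(2GM/r) = 1428.19 m/s ≈ 0.3013 AU/year

Final answer: 0.3013 AU/year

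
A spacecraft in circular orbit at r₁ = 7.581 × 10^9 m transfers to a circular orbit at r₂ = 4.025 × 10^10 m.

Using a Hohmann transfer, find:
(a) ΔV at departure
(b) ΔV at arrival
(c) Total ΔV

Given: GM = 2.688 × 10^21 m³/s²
r₁ = 7.581 × 10^9 m
r₂ = 4.025 × 10^10 m
GM = 2.688 × 10^21 m³/s²
Transfer ellipse: a_t = (r₁ + r₂)/2 = 2.39155 × 10^10 m
Circular speed at r₁: v₁ = √(GM/r₁) = 595458 m/s
Transfer speed at r₁ (periapsis): v₁ₜ = √(GM(2/r₁ − 1/a_t)) = 772493 m/s
(a) ΔV₁ = v₁ₜ − v₁ = 177035 m/s ≈ 177 km/s
Circular speed at r₂: v₂ = √(GM/r₂) = 258423 m/s
Transfer speed at r₂ (apoapsis): v₂ₜ = √(GM(2/r₂ − 1/a_t)) = 145497 m/s
(b) ΔV₂ = v₂ − v₂ₜ = 112926 m/s ≈ 112.9 km/s
(c) ΔV_total = ΔV₁ + ΔV₂ = 289961 m/s ≈ 290 km/s

Final answer:
(a) ΔV₁ = 177 km/s
(b) ΔV₂ = 112.9 km/s
(c) ΔV_total = 290 km/s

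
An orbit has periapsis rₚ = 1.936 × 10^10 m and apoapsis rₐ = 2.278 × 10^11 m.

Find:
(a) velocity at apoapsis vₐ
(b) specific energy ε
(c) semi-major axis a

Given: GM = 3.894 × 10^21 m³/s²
rₚ = 1.936 × 10^10 m
rₐ = 2.278 × 10^11 m
GM = 3.894 × 10^21 m³/s²
a = (rₚ + rₐ)/2 = 1.2358 × 10^11 m
e = (rₐ − rₚ)/(rₐ + rₚ) = (2.0844 × 10^11) / (2.4716 × 10^11) = 0.84334
(a) vₐ² = GM (2/rₐ − 1/a) = 3.894 × 10^21 × (8.77963 × 10^-12 − 8.09192 × 10^-12) = 2.67793 × 10^9 m²/s²;  vₐ = 51748.7 m/s ≈ 51.75 km/s
(b) 2a = 2.4716 × 10^11 m;  ε = −GM/(2a) = -1.5755 × 10^10 J/kg ≈ -15.75 GJ/kg
(c) a = 1.2358 × 10^11 m ≈ 1.236 × 10^11 m

Final answer:
(a) velocity at apoapsis vₐ = 51.75 km/s
(b) specific energy ε = -15.75 GJ/kg
(c) semi-major axis a = 1.236 × 10^11 m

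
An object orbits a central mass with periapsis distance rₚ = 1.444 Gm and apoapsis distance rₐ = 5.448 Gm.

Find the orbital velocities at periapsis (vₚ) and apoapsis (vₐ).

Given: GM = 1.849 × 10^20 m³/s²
rₚ = 1.444 Gm = 1.444 × 10^9 m
rₐ = 5.448 Gm = 5.448 × 10^9 m
GM = 1.849 × 10^20 m³/s²
a = (rₚ + rₐ)/2 = 3.446 × 10^9 m
Vis-viva: v² = GM (2/r − 1/a)
vₚ² = 1.849 × 10^20 × (1.38504 × 10^-9 − 2.90192 × 10^-10) = 2.02438 × 10^11 m²/s²
vₚ = 449931 m/s ≈ 449.9 km/s
vₐ² = 1.849 × 10^20 × (3.67107 × 10^-10 − 2.90192 × 10^-10) = 1.42217 × 10^10 m²/s²
vₐ = 119255 m/s ≈ 119.3 km/s

Final answer: vₚ = 449.9 km/s, vₐ = 119.3 km/s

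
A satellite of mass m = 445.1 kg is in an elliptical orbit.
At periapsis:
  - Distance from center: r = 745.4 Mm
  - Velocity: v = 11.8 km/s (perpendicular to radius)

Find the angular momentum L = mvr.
r = 745.4 Mm = 7.454 × 10^8 m
v = 11.8 km/s = 11800 m/s
vr = 11800 × 7.454 × 10^8 = 8.79572 × 10^12 m²/s
L = m × vr = 445.1 × 8.79572 × 10^12 = 3.91497 × 10^15 kg·m²/s ≈ 3.915 × 10^15 kg·m²/s

Final answer: L = 3.915 × 10^15 kg·m²/s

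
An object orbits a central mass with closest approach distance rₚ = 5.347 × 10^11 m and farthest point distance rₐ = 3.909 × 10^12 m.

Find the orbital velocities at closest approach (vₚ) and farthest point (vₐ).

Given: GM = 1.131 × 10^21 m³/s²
rₚ = 5.347 × 10^11 m
rₐ = 3.909 × 10^12 m
GM = 1.131 × 10^21 m³/s²
a = (rₚ + rₐ)/2 = 2.22185 × 10^12 m
Vis-viva: v² = GM (2/r − 1/a)
vₚ² = 1.131 × 10^21 × (3.74042 × 10^-12 − 4.50075 × 10^-13) = 3.72137 × 10^9 m²/s²
vₚ = 61003.1 m/s ≈ 61 km/s
vₐ² = 1.131 × 10^21 × (5.1164 × 10^-13 − 4.50075 × 10^-13) = 6.96294 × 10^7 m²/s²
vₐ = 8344.42 m/s ≈ 8.344 km/s

Final answer: vₚ = 61 km/s, vₐ = 8.344 km/s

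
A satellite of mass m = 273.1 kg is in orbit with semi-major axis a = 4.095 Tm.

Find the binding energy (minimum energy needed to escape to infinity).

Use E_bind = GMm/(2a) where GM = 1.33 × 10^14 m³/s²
a = 4.095 Tm = 4.095 × 10^12 m
GM = 1.33 × 10^14 m³/s²
m = 273.1 kg
GMm = 1.33 × 10^14 × 273.1 = 3.63223 × 10^16 m³·kg/s²
2a = 8.19 × 10^12 m
E_bind = GMm/(2a) = 4434.96 J ≈ 4.435 kJ

Final answer: 4.435 kJ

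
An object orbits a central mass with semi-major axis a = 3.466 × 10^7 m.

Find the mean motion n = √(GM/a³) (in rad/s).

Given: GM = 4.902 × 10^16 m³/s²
a = 3.466 × 10^7 m
GM = 4.902 × 10^16 m³/s²
a³ = 4.16376 × 10^22 m³
GM/a³ = (4.902 × 10^16) / (4.16376 × 10^22) = 1.1773 × 10^-6 s⁻²
n = √(GM/a³) = 0.00108504 rad/s ≈ 0.001085 rad/s

Final answer: n = 0.001085 rad/s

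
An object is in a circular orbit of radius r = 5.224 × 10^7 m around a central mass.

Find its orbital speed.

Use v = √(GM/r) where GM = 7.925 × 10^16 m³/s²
r = 5.224 × 10^7 m
GM = 7.925 × 10^16 m³/s²
GM/r = (7.925 × 10^16) / (5.224 × 10^7) = 1.51704 × 10^9 m²/s²
v = √(GM/r) = 38949.2 m/s ≈ 38.95 km/s

Final answer: 38.95 km/s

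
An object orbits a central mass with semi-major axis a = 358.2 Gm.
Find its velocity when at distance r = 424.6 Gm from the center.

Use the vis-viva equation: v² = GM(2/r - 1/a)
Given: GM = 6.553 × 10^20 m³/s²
a = 358.2 Gm = 3.582 × 10^11 m
r = 424.6 Gm = 4.246 × 10^11 m
GM = 6.553 × 10^20 m³/s²
2/r − 1/a = 4.71032 × 10^-12 − 2.79174 × 10^-12 = 1.91858 × 10^-12 m⁻¹
v² = GM (2/r − 1/a) = 1.25724 × 10^9 m²/s²
v = 35457.6 m/s ≈ 35.46 km/s

Final answer: 35.46 km/s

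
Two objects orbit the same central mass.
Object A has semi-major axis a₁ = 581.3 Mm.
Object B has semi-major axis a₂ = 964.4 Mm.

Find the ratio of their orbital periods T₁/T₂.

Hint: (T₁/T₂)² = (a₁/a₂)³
a₁ = 581.3 Mm = 5.813 × 10^8 m
a₂ = 964.4 Mm = 9.644 × 10^8 m
a₁/a₂ = 0.602758
T₁/T₂ = (a₁/a₂)^(3/2) = (0.602758)^1.5 = 0.467966

Final answer: T₁/T₂ = 0.468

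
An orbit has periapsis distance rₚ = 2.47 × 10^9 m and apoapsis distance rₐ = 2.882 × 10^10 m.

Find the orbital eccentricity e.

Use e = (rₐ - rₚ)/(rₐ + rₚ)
rₚ = 2.47 × 10^9 m
rₐ = 2.882 × 10^10 m
rₐ − rₚ = 2.635 × 10^10 m
rₐ + rₚ = 3.129 × 10^10 m
e = (rₐ − rₚ)/(rₐ + rₚ) = 0.842122

Final answer: e = 0.8421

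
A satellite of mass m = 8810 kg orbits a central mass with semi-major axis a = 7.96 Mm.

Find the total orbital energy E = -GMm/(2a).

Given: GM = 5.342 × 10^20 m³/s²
a = 7.96 Mm = 7.96 × 10^6 m
GM = 5.342 × 10^20 m³/s²
2a = 1.592 × 10^7 m
GMm = 5.342 × 10^20 × 8810 = 4.7063 × 10^24 m³·kg/s²
E = −GMm/(2a) = -2.95622 × 10^17 J ≈ -295.6 PJ

Final answer: -295.6 PJ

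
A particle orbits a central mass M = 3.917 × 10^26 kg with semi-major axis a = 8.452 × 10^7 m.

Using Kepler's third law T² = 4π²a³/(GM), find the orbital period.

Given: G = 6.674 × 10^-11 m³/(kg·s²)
M = 3.917 × 10^26 kg
GM = G × M = 6.674 × 10^-11 × 3.917 × 10^26 = 2.61421 × 10^16 m³/s²
a = 8.452 × 10^7 m
a³ = 6.0378 × 10^23 m³
T = 2π √(a³/GM) = 2π √((6.0378 × 10^23) / (2.61421 × 10^16)) = 2π × 4805.84 s
T = 30196 s ≈ 8.388 hours

Final answer: 8.388 hours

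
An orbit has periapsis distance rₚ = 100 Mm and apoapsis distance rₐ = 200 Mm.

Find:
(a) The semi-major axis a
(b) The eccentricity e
rₚ = 100 Mm = 1 × 10^8 m
rₐ = 200 Mm = 2 × 10^8 m
(a) a = (rₚ + rₐ)/2 = 1.5 × 10^8 m ≈ 150 Mm
(b) e = (rₐ − rₚ)/(rₐ + rₚ) = (1 × 10^8) / (3 × 10^8) = 0.333333

Final answer:
(a) a = 150 Mm
(b) e = 0.3333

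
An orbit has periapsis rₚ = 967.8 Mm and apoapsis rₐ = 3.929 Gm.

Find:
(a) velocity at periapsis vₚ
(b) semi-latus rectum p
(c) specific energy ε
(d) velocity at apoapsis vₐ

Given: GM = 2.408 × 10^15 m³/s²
rₚ = 967.8 Mm = 9.678 × 10^8 m
rₐ = 3.929 Gm = 3.929 × 10^9 m
GM = 2.408 × 10^15 m³/s²
a = (rₚ + rₐ)/2 = 2.4484 × 10^9 m
e = (rₐ − rₚ)/(rₐ + rₚ) = (2.9612 × 10^9) / (4.8968 × 10^9) = 0.604721
(a) vₚ² = GM (2/rₚ − 1/a) = 2.408 × 10^15 × (2.06654 × 10^-9 − 4.0843 × 10^-10) = 3.99274 × 10^6 m²/s²;  vₚ = 1998.18 m/s ≈ 1.998 km/s
(b) 1 − e² = 0.634312;  p = a(1 − e²) = 2.4484 × 10^9 × 0.634312 = 1.55305 × 10^9 m ≈ 1.553 Gm
(c) 2a = 4.8968 × 10^9 m;  ε = −GM/(2a) = -491750 J/kg ≈ -491.7 kJ/kg
(d) vₐ² = GM (2/rₐ − 1/a) = 2.408 × 10^15 × (5.09035 × 10^-10 − 4.0843 × 10^-10) = 242258 m²/s²;  vₐ = 492.197 m/s ≈ 492.2 m/s

Final answer:
(a) velocity at periapsis vₚ = 1.998 km/s
(b) semi-latus rectum p = 1.553 Gm
(c) specific energy ε = -491.7 kJ/kg
(d) velocity at apoapsis vₐ = 492.2 m/s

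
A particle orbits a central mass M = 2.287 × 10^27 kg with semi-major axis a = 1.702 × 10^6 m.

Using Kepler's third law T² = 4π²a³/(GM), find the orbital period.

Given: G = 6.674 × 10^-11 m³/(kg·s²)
M = 2.287 × 10^27 kg
GM = G × M = 6.674 × 10^-11 × 2.287 × 10^27 = 1.52634 × 10^17 m³/s²
a = 1.702 × 10^6 m
a³ = 4.93036 × 10^18 m³
T = 2π √(a³/GM) = 2π √((4.93036 × 10^18) / (1.52634 × 10^17)) = 2π × 5.68346 s
T = 35.7103 s ≈ 35.71 seconds

Final answer: 35.71 seconds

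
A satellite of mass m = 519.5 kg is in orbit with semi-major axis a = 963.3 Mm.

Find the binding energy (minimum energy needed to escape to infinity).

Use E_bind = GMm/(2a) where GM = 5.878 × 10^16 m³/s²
a = 963.3 Mm = 9.633 × 10^8 m
GM = 5.878 × 10^16 m³/s²
m = 519.5 kg
GMm = 5.878 × 10^16 × 519.5 = 3.05362 × 10^19 m³·kg/s²
2a = 1.9266 × 10^9 m
E_bind = GMm/(2a) = 1.58498 × 10^10 J ≈ 15.85 GJ

Final answer: 15.85 GJ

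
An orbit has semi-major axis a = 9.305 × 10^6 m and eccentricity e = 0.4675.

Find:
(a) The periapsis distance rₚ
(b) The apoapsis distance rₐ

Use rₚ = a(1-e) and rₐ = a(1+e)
a = 9.305 × 10^6 m
e = 0.4675:  1 − e = 0.5325,  1 + e = 1.4675
(a) rₚ = a(1 − e) = 9.305 × 10^6 m × 0.5325 = 4.95491 × 10^6 m ≈ 4.955 × 10^6 m
(b) rₐ = a(1 + e) = 9.305 × 10^6 m × 1.4675 = 1.36551 × 10^7 m ≈ 1.366 × 10^7 m

Final answer:
(a) rₚ = 4.955 × 10^6 m
(b) rₐ = 1.366 × 10^7 m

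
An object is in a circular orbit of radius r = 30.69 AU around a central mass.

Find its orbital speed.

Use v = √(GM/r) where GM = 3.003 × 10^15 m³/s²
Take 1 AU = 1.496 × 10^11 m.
r = 30.69 AU = 4.59122 × 10^12 m
GM = 3.003 × 10^15 m³/s²
GM/r = (3.003 × 10^15) / (4.59122 × 10^12) = 654.074 m²/s²
v = √(GM/r) = 25.5749 m/s ≈ 25.57 m/s

Final answer: 25.57 m/s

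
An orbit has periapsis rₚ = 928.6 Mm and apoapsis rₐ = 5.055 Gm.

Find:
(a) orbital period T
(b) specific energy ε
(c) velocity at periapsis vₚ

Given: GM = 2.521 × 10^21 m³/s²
rₚ = 928.6 Mm = 9.286 × 10^8 m
rₐ = 5.055 Gm = 5.055 × 10^9 m
GM = 2.521 × 10^21 m³/s²
a = (rₚ + rₐ)/2 = 2.9918 × 10^9 m
e = (rₐ − rₚ)/(rₐ + rₚ) = (4.1264 × 10^9) / (5.9836 × 10^9) = 0.689618
(a) a³ = 2.67792 × 10^28 m³;  T = 2π √(a³/GM) = 2π × 3259.21 s = 20478.2 s ≈ 5.688 hours
(b) 2a = 5.9836 × 10^9 m;  ε = −GM/(2a) = -4.21318 × 10^11 J/kg ≈ -421.3 GJ/kg
(c) vₚ² = GM (2/rₚ − 1/a) = 2.521 × 10^21 × (2.15378 × 10^-9 − 3.34247 × 10^-10) = 4.58704 × 10^12 m²/s²;  vₚ = 2.14174 × 10^6 m/s ≈ 2142 km/s

Final answer:
(a) orbital period T = 5.688 hours
(b) specific energy ε = -421.3 GJ/kg
(c) velocity at periapsis vₚ = 2142 km/s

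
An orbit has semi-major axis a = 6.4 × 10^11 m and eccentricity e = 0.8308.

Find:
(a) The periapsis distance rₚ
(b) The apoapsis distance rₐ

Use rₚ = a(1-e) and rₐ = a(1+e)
a = 6.4 × 10^11 m
e = 0.8308:  1 − e = 0.1692,  1 + e = 1.8308
(a) rₚ = a(1 − e) = 6.4 × 10^11 m × 0.1692 = 1.08288 × 10^11 m ≈ 1.083 × 10^11 m
(b) rₐ = a(1 + e) = 6.4 × 10^11 m × 1.8308 = 1.17171 × 10^12 m ≈ 1.172 × 10^12 m

Final answer:
(a) rₚ = 1.083 × 10^11 m
(b) rₐ = 1.172 × 10^12 m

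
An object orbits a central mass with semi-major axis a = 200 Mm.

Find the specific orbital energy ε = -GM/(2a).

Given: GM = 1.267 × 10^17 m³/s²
a = 200 Mm = 2 × 10^8 m
GM = 1.267 × 10^17 m³/s²
2a = 4 × 10^8 m
ε = −GM/(2a) = -3.1675 × 10^8 J/kg ≈ -316.7 MJ/kg

Final answer: -316.7 MJ/kg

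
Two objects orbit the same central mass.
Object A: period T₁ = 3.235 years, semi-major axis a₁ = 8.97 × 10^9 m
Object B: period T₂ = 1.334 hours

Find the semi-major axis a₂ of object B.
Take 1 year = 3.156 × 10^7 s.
T₁ = 3.235 years = 1.02097 × 10^8 s
T₂ = 1.334 hours = 4802.4 s
a₁ = 8.97 × 10^9 m
Kepler's third law: (T₂/T₁)² = (a₂/a₁)³  ⇒  a₂ = a₁ (T₂/T₁)^(2/3)
T₂/T₁ = 4.70378 × 10^-5
(T₂/T₁)^(2/3) = 0.00130306
a₂ = 8.97 × 10^9 m × 0.00130306 = 1.16885 × 10^7 m ≈ 1.169 × 10^7 m

Final answer: a₂ = 1.169 × 10^7 m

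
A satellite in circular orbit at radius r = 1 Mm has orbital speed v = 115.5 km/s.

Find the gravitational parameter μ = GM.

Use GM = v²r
r = 1 Mm = 1 × 10^6 m
v = 115.5 km/s = 115500 m/s
v² = 1.33402 × 10^10 m²/s²
GM = v²r = 1.33402 × 10^10 × 1 × 10^6 = 1.33402 × 10^16 m³/s²
GM ≈ 1.334 × 10^16 m³/s²

Final answer: GM = 1.334 × 10^16 m³/s²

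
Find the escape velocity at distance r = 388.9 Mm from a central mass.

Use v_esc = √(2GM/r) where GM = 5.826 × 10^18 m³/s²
r = 388.9 Mm = 3.889 × 10^8 m
GM = 5.826 × 10^18 m³/s²
2GM/r = 2 × (5.826 × 10^18) / (3.889 × 10^8) = 2.99614 × 10^10 m²/s²
v_esc = √(2GM/r) = 173094 m/s ≈ 173.1 km/s

Final answer: 173.1 km/s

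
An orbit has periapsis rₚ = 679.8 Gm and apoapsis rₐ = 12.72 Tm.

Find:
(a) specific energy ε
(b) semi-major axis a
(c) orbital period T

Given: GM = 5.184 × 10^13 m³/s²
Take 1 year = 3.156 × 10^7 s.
rₚ = 679.8 Gm = 6.798 × 10^11 m
rₐ = 12.72 Tm = 1.272 × 10^13 m
GM = 5.184 × 10^13 m³/s²
a = (rₚ + rₐ)/2 = 6.6999 × 10^12 m
e = (rₐ − rₚ)/(rₐ + rₚ) = (1.20402 × 10^13) / (1.33998 × 10^13) = 0.898536
(a) 2a = 1.33998 × 10^13 m;  ε = −GM/(2a) = -3.86871 J/kg ≈ -3.869 J/kg
(b) a = 6.6999 × 10^12 m ≈ 6.7 Tm
(c) a³ = 3.0075 × 10^38 m³;  T = 2π √(a³/GM) = 2π × 2.40863 × 10^12 s = 1.51339 × 10^13 s ≈ 4.795 × 10^5 years

Final answer:
(a) specific energy ε = -3.869 J/kg
(b) semi-major axis a = 6.7 Tm
(c) orbital period T = 4.795 × 10^5 years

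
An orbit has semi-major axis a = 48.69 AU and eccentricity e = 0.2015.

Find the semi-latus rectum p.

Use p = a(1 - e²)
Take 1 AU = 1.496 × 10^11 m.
a = 48.69 AU = 7.28402 × 10^12 m
e = 0.2015,  e² = 0.0406023,  1 − e² = 0.959398
p = a(1 − e²) = 7.28402 × 10^12 m × 0.959398 = 6.98828 × 10^12 m ≈ 46.71 AU

Final answer: p = 46.71 AU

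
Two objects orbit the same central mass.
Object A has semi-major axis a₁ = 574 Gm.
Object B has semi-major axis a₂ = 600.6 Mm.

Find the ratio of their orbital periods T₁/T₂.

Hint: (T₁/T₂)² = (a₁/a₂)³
a₁ = 574 Gm = 5.74 × 10^11 m
a₂ = 600.6 Mm = 6.006 × 10^8 m
a₁/a₂ = 955.711
T₁/T₂ = (a₁/a₂)^(3/2) = (955.711)^1.5 = 29545.4

Final answer: T₁/T₂ = 2.955 × 10^4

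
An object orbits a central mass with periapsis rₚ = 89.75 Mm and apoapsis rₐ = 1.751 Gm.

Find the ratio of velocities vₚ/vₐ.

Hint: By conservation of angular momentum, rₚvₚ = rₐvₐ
rₚ = 89.75 Mm = 8.975 × 10^7 m
rₐ = 1.751 Gm = 1.751 × 10^9 m
rₚvₚ = rₐvₐ  ⇒  vₚ/vₐ = rₐ/rₚ
vₚ/vₐ = (1.751 × 10^9) / (8.975 × 10^7) = 19.5097

Final answer: vₚ/vₐ = 19.51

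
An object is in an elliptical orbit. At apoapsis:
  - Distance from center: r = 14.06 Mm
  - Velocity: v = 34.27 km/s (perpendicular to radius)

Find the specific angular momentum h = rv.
r = 14.06 Mm = 1.406 × 10^7 m
v = 34.27 km/s = 34270 m/s
h = rv = 1.406 × 10^7 × 34270 = 4.81836 × 10^11 m²/s ≈ 4.818 × 10^11 m²/s

Final answer: h = 4.818 × 10^11 m²/s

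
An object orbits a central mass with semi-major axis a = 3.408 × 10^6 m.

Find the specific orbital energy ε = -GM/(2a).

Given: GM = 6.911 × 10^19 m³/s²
a = 3.408 × 10^6 m
GM = 6.911 × 10^19 m³/s²
2a = 6.816 × 10^6 m
ε = −GM/(2a) = -1.01394 × 10^13 J/kg ≈ -1.014 × 10^4 GJ/kg

Final answer: -1.014 × 10^4 GJ/kg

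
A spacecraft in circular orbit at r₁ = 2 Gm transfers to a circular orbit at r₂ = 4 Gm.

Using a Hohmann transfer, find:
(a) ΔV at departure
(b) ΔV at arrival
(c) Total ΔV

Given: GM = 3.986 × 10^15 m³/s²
r₁ = 2 Gm = 2 × 10^9 m
r₂ = 4 Gm = 4 × 10^9 m
GM = 3.986 × 10^15 m³/s²
Transfer ellipse: a_t = (r₁ + r₂)/2 = 3 × 10^9 m
Circular speed at r₁: v₁ = √(GM/r₁) = 1411.74 m/s
Transfer speed at r₁ (periapsis): v₁ₜ = √(GM(2/r₁ − 1/a_t)) = 1630.13 m/s
(a) ΔV₁ = v₁ₜ − v₁ = 218.396 m/s ≈ 218.4 m/s
Circular speed at r₂: v₂ = √(GM/r₂) = 998.248 m/s
Transfer speed at r₂ (apoapsis): v₂ₜ = √(GM(2/r₂ − 1/a_t)) = 815.066 m/s
(b) ΔV₂ = v₂ − v₂ₜ = 183.182 m/s ≈ 183.2 m/s
(c) ΔV_total = ΔV₁ + ΔV₂ = 401.578 m/s ≈ 401.6 m/s

Final answer:
(a) ΔV₁ = 218.4 m/s
(b) ΔV₂ = 183.2 m/s
(c) ΔV_total = 401.6 m/s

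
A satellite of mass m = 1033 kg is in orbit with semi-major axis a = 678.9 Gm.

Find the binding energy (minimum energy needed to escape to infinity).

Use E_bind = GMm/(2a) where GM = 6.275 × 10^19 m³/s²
a = 678.9 Gm = 6.789 × 10^11 m
GM = 6.275 × 10^19 m³/s²
m = 1033 kg
GMm = 6.275 × 10^19 × 1033 = 6.48208 × 10^22 m³·kg/s²
2a = 1.3578 × 10^12 m
E_bind = GMm/(2a) = 4.77395 × 10^10 J ≈ 47.74 GJ

Final answer: 47.74 GJ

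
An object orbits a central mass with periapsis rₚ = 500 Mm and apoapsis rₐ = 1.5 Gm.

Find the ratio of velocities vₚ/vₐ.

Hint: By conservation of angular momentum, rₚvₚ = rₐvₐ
rₚ = 500 Mm = 5 × 10^8 m
rₐ = 1.5 Gm = 1.5 × 10^9 m
rₚvₚ = rₐvₐ  ⇒  vₚ/vₐ = rₐ/rₚ
vₚ/vₐ = (1.5 × 10^9) / (5 × 10^8) = 3

Final answer: vₚ/vₐ = 3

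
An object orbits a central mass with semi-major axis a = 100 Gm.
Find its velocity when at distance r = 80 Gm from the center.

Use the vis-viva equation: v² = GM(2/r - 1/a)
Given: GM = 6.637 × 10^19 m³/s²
a = 100 Gm = 1 × 10^11 m
r = 80 Gm = 8 × 10^10 m
GM = 6.637 × 10^19 m³/s²
2/r − 1/a = 2.5 × 10^-11 − 1 × 10^-11 = 1.5 × 10^-11 m⁻¹
v² = GM (2/r − 1/a) = 9.9555 × 10^8 m²/s²
v = 31552.3 m/s ≈ 31.55 km/s

Final answer: 31.55 km/s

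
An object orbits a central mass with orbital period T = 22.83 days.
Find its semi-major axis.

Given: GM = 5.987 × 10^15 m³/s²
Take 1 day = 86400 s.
T = 22.83 days = 1.97251 × 10^6 s
GM = 5.987 × 10^15 m³/s²
Kepler's third law: a³ = GM T² / (4π²)
T² = 3.8908 × 10^12 s²
a³ = (5.987 × 10^15) × (3.8908 × 10^12) / (4π²) = 5.9005 × 10^26 m³
a = (a³)^(1/3) = 8.38744 × 10^8 m ≈ 838.7 Mm

Final answer: 838.7 Mm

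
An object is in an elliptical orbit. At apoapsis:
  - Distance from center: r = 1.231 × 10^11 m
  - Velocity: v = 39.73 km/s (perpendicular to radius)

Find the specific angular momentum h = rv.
r = 1.231 × 10^11 m
v = 39.73 km/s = 39730 m/s
h = rv = 1.231 × 10^11 × 39730 = 4.89076 × 10^15 m²/s ≈ 4.891 × 10^15 m²/s

Final answer: h = 4.891 × 10^15 m²/s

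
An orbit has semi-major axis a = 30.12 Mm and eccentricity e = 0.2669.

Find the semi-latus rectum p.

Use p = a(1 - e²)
a = 30.12 Mm = 3.012 × 10^7 m
e = 0.2669,  e² = 0.0712356,  1 − e² = 0.928764
p = a(1 − e²) = 3.012 × 10^7 m × 0.928764 = 2.79744 × 10^7 m ≈ 27.97 Mm

Final answer: p = 27.97 Mm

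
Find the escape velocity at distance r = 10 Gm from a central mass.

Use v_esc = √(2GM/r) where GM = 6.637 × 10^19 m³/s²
r = 10 Gm = 1 × 10^10 m
GM = 6.637 × 10^19 m³/s²
2GM/r = 2 × (6.637 × 10^19) / (1 × 10^10) = 1.3274 × 10^10 m²/s²
v_esc = √(2GM/r) = 115213 m/s ≈ 115.2 km/s

Final answer: 115.2 km/s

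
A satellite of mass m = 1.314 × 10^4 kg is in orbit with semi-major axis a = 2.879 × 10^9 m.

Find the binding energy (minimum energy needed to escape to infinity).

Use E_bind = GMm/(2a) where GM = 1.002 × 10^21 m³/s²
a = 2.879 × 10^9 m
GM = 1.002 × 10^21 m³/s²
m = 1.314 × 10^4 kg
GMm = 1.002 × 10^21 × 13140 = 1.31663 × 10^25 m³·kg/s²
2a = 5.758 × 10^9 m
E_bind = GMm/(2a) = 2.28661 × 10^15 J ≈ 2.287 PJ

Final answer: 2.287 PJ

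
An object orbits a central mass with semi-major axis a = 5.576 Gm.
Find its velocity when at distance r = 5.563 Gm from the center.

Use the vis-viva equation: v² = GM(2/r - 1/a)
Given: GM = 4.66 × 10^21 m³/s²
a = 5.576 Gm = 5.576 × 10^9 m
r = 5.563 Gm = 5.563 × 10^9 m
GM = 4.66 × 10^21 m³/s²
2/r − 1/a = 3.59518 × 10^-10 − 1.7934 × 10^-10 = 1.80178 × 10^-10 m⁻¹
v² = GM (2/r − 1/a) = 8.3963 × 10^11 m²/s²
v = 916314 m/s ≈ 916.3 km/s

Final answer: 916.3 km/s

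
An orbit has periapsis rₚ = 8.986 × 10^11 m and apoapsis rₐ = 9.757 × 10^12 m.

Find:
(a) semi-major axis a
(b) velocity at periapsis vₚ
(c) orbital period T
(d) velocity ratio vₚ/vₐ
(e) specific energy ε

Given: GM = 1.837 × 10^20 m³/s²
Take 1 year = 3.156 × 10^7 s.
rₚ = 8.986 × 10^11 m
rₐ = 9.757 × 10^12 m
GM = 1.837 × 10^20 m³/s²
a = (rₚ + rₐ)/2 = 5.3278 × 10^12 m
e = (rₐ − rₚ)/(rₐ + rₚ) = (8.8584 × 10^12) / (1.06556 × 10^13) = 0.831338
(a) a = 5.3278 × 10^12 m ≈ 5.328 × 10^12 m
(b) vₚ² = GM (2/rₚ − 1/a) = 1.837 × 10^20 × (2.22568 × 10^-12 − 1.87695 × 10^-13) = 3.74379 × 10^8 m²/s²;  vₚ = 19348.9 m/s ≈ 19.35 km/s
(c) a³ = 1.51232 × 10^38 m³;  T = 2π √(a³/GM) = 2π × 9.07334 × 10^8 s = 5.70095 × 10^9 s ≈ 180.6 years
(d) vₚ/vₐ = rₐ/rₚ (angular momentum) = (9.757 × 10^12) / (8.986 × 10^11) = 10.858 ≈ 10.86
(e) 2a = 1.06556 × 10^13 m;  ε = −GM/(2a) = -1.72398 × 10^7 J/kg ≈ -17.24 MJ/kg

Final answer:
(a) semi-major axis a = 5.328 × 10^12 m
(b) velocity at periapsis vₚ = 19.35 km/s
(c) orbital period T = 180.6 years
(d) velocity ratio vₚ/vₐ = 10.86
(e) specific energy ε = -17.24 MJ/kg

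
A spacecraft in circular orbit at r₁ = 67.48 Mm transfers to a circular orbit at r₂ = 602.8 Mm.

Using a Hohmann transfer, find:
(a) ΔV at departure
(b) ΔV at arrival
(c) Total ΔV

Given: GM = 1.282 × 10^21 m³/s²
r₁ = 67.48 Mm = 6.748 × 10^7 m
r₂ = 602.8 Mm = 6.028 × 10^8 m
GM = 1.282 × 10^21 m³/s²
Transfer ellipse: a_t = (r₁ + r₂)/2 = 3.3514 × 10^8 m
Circular speed at r₁: v₁ = √(GM/r₁) = 4.35869 × 10^6 m/s
Transfer speed at r₁ (periapsis): v₁ₜ = √(GM(2/r₁ − 1/a_t)) = 5.84561 × 10^6 m/s
(a) ΔV₁ = v₁ₜ − v₁ = 1.48692 × 10^6 m/s ≈ 1487 km/s
Circular speed at r₂: v₂ = √(GM/r₂) = 1.45834 × 10^6 m/s
Transfer speed at r₂ (apoapsis): v₂ₜ = √(GM(2/r₂ − 1/a_t)) = 654383 m/s
(b) ΔV₂ = v₂ − v₂ₜ = 803953 m/s ≈ 804 km/s
(c) ΔV_total = ΔV₁ + ΔV₂ = 2.29087 × 10^6 m/s ≈ 2291 km/s

Final answer:
(a) ΔV₁ = 1487 km/s
(b) ΔV₂ = 804 km/s
(c) ΔV_total = 2291 km/s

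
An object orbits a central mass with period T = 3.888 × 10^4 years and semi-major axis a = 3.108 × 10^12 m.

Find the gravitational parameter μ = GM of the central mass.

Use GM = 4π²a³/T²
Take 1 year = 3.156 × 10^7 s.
T = 3.888 × 10^4 years = 1.22705 × 10^12 s
a = 3.108 × 10^12 m
a³ = 3.00222 × 10^37 m³
T² = 1.50566 × 10^24 s²
GM = 4π² × (3.00222 × 10^37) / (1.50566 × 10^24) = 7.87184 × 10^14 m³/s²
GM ≈ 7.872 × 10^14 m³/s²

Final answer: GM = 7.872 × 10^14 m³/s²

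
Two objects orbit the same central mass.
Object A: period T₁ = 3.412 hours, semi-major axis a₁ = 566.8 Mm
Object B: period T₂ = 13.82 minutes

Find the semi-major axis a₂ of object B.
T₁ = 3.412 hours = 12283.2 s
T₂ = 13.82 minutes = 829.2 s
a₁ = 566.8 Mm = 5.668 × 10^8 m
Kepler's third law: (T₂/T₁)² = (a₂/a₁)³  ⇒  a₂ = a₁ (T₂/T₁)^(2/3)
T₂/T₁ = 0.0675068
(T₂/T₁)^(2/3) = 0.165793
a₂ = 5.668 × 10^8 m × 0.165793 = 9.39713 × 10^7 m ≈ 93.97 Mm

Final answer: a₂ = 93.97 Mm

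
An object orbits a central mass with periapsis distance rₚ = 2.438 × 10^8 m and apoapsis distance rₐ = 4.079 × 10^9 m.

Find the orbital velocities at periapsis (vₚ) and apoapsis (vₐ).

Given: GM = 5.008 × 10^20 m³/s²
rₚ = 2.438 × 10^8 m
rₐ = 4.079 × 10^9 m
GM = 5.008 × 10^20 m³/s²
a = (rₚ + rₐ)/2 = 2.1614 × 10^9 m
Vis-viva: v² = GM (2/r − 1/a)
vₚ² = 5.008 × 10^20 × (8.20345 × 10^-9 − 4.62663 × 10^-10) = 3.87658 × 10^12 m²/s²
vₚ = 1.9689 × 10^6 m/s ≈ 1969 km/s
vₐ² = 5.008 × 10^20 × (4.90316 × 10^-10 − 4.62663 × 10^-10) = 1.38487 × 10^10 m²/s²
vₐ = 117681 m/s ≈ 117.7 km/s

Final answer: vₚ = 1969 km/s, vₐ = 117.7 km/s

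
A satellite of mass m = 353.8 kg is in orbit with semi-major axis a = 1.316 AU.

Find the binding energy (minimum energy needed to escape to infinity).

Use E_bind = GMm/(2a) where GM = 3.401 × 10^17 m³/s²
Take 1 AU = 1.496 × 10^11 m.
a = 1.316 AU = 1.96874 × 10^11 m
GM = 3.401 × 10^17 m³/s²
m = 353.8 kg
GMm = 3.401 × 10^17 × 353.8 = 1.20327 × 10^20 m³·kg/s²
2a = 3.93747 × 10^11 m
E_bind = GMm/(2a) = 3.05596 × 10^8 J ≈ 305.6 MJ

Final answer: 305.6 MJ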